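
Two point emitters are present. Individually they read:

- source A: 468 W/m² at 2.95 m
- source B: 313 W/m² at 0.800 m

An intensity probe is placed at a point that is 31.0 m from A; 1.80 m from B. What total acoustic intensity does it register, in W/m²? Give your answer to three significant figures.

66.1 W/m²

By superposition, sum each source's inverse-square contribution:
A: 468 × (2.95/31.0)² = 4.238 W/m²
B: 313 × (0.800/1.80)² = 61.83 W/m²
Total = 4.238 + 61.83 = 66.07 W/m².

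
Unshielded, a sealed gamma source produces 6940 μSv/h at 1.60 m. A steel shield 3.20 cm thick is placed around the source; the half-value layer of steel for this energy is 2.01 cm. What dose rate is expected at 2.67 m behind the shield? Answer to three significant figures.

Distance alone: 6940 × (1.60/2.67)² = 6940 × 0.3591 = 2492 μSv/h.
Shield: 3.20/2.01 = 1.592 half-value layers → attenuation 2^(−1.592) = 0.3317.
Combined: 2492 × 0.3317 = 826.6 μSv/h.

827 μSv/h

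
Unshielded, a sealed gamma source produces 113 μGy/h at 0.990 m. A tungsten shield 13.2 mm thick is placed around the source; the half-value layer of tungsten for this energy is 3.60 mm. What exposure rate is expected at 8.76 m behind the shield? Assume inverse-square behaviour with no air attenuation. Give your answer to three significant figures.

Distance alone: 113 × (0.990/8.76)² = 113 × 0.01277 = 1.443 μGy/h.
Shield: 13.2/3.60 = 3.667 half-value layers → attenuation 2^(−3.667) = 0.07873.
Combined: 1.443 × 0.07873 = 0.1136 μGy/h.

0.114 μGy/h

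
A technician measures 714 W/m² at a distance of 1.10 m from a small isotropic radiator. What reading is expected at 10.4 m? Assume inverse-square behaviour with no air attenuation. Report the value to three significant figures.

7.99 W/m²

Applying the 1/r² law, the rate at 10.4 m is
(1.10/10.4)² = 0.01119, so 714 × 0.01119 = 7.990 W/m².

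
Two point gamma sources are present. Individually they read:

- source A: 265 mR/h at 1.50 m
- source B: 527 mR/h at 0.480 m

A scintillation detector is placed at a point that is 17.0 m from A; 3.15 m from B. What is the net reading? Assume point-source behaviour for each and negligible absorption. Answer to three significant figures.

14.3 mR/h

By superposition, sum each source's inverse-square contribution:
A: 265 × (1.50/17.0)² = 2.063 mR/h
B: 527 × (0.480/3.15)² = 12.24 mR/h
Total = 2.063 + 12.24 = 14.30 mR/h.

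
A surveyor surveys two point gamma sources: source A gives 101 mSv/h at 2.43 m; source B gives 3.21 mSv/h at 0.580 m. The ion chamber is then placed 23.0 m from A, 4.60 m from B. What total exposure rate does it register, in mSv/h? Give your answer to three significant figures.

Each source contributes Iᵢ·(dᵢ/rᵢ)²; contributions add.
A: 101 × (2.43/23.0)² = 1.127 mSv/h
B: 3.21 × (0.580/4.60)² = 0.05103 mSv/h
Total = 1.127 + 0.05103 = 1.178 mSv/h.

1.18 mSv/h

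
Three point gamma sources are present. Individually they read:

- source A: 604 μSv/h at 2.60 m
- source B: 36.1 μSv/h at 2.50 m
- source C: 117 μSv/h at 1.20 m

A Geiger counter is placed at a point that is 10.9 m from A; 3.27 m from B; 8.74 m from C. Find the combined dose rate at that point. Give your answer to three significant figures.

By superposition, sum each source's inverse-square contribution:
A: 604 × (2.60/10.9)² = 34.37 μSv/h
B: 36.1 × (2.50/3.27)² = 21.10 μSv/h
C: 117 × (1.20/8.74)² = 2.206 μSv/h
Total = 34.37 + 21.10 + 2.206 = 57.68 μSv/h.

57.7 μSv/h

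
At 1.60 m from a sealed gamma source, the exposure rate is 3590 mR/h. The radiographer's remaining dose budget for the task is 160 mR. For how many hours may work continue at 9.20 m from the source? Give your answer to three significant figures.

1.47 h

Using I₁d₁² = I₂d₂², rate at 9.20 m:
3590 × (1.60/9.20)² = 3590 × 0.03025 = 108.6 mR/h.
Stay time = 160 mR ÷ 108.6 mR/h = 1.473 h.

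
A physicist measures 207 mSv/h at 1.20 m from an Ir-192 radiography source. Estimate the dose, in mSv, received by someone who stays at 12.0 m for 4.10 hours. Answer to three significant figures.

Intensity scales as (d₁/d₂)², so rate at 12.0 m:
(1.20/12.0)² = 0.01000, so 207 × 0.01000 = 2.070 mSv/h.
Dose = rate × time = 2.070 mSv/h × 4.100 h = 8.487 mSv.

8.49 mSv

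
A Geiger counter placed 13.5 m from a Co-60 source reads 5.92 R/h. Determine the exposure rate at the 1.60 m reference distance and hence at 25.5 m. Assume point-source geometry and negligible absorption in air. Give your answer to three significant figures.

421 R/h; 1.66 R/h

Using I₁d₁² = I₂d₂²,
At 1.60 m: (13.5/1.60)² = 71.19, so 5.92 × 71.19 = 421.4 R/h
At 25.5 m: 421.4 × (1.60/25.5)² = 421.4 × 0.003937 = 1.659 R/h.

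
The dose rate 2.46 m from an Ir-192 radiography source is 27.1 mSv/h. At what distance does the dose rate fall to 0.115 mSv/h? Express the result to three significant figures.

By the inverse-square law, d₂ = d₁·√(I₁/I₂).
I₁/I₂ = 27.1/0.115 = 235.7, so d₂ = 2.46 × √235.7 = 37.77 m.

37.8 m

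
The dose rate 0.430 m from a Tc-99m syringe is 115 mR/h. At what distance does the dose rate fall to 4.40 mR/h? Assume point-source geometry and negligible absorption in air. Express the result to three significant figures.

Applying the 1/r² law, d₂ = d₁·√(I₁/I₂).
I₁/I₂ = 115/4.40 = 26.14, so d₂ = 0.430 × √26.14 = 2.198 m.

2.20 m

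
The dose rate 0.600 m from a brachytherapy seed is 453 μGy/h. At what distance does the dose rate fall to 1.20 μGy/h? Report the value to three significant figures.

Intensity scales as (d₁/d₂)², so d₂ = d₁·√(I₁/I₂).
I₁/I₂ = 453/1.20 = 377.5, so d₂ = 0.600 × √377.5 = 11.66 m.

11.7 m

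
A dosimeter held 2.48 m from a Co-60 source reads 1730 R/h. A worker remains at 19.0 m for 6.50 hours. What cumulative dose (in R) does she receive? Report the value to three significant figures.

Intensity scales as (d₁/d₂)², so rate at 19.0 m:
(2.48/19.0)² = 0.01704, so 1730 × 0.01704 = 29.48 R/h.
Dose = rate × time = 29.48 R/h × 6.500 h = 191.6 R.

192 R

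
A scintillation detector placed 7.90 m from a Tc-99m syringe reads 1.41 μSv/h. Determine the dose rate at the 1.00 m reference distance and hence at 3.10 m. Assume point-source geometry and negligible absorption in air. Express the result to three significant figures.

88.0 μSv/h; 9.16 μSv/h

By the inverse-square law,
At 1.00 m: 1.41 × (7.90/1.00)² = 1.41 × 62.41 = 88.00 μSv/h
At 3.10 m: (1.00/3.10)² = 0.1041, so 88.00 × 0.1041 = 9.161 μSv/h.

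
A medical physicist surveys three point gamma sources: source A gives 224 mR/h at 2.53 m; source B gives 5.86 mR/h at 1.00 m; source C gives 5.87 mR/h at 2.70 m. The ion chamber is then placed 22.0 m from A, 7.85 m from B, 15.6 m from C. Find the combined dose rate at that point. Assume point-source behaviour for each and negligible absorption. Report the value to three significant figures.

3.23 mR/h

By superposition, sum each source's inverse-square contribution:
A: 224 × (2.53/22.0)² = 2.962 mR/h
B: 5.86 × (1.00/7.85)² = 0.09510 mR/h
C: 5.87 × (2.70/15.6)² = 0.1758 mR/h
Total = 2.962 + 0.09510 + 0.1758 = 3.233 mR/h.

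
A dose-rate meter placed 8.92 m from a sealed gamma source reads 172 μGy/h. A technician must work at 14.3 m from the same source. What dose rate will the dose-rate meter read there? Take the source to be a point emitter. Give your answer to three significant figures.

Using I₁d₁² = I₂d₂², scaling from 8.92 m to 14.3 m:
172 × (8.92/14.3)² = 172 × 0.3891 = 66.93 μGy/h.

66.9 μGy/h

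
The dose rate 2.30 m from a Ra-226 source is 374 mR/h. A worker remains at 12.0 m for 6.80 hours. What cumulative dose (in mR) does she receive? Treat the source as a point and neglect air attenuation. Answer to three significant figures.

By the inverse-square law, rate at 12.0 m:
374 × (2.30/12.0)² = 374 × 0.03674 = 13.74 mR/h.
Dose = rate × time = 13.74 mR/h × 6.800 h = 93.43 mR.

93.4 mR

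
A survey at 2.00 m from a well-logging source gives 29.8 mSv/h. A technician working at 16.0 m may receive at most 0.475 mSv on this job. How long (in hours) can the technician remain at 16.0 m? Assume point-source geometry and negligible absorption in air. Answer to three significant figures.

1.02 h

By the inverse-square law, rate at 16.0 m:
(2.00/16.0)² = 0.01562, so 29.8 × 0.01562 = 0.4655 mSv/h.
Stay time = 0.475 mSv ÷ 0.4655 mSv/h = 1.020 h.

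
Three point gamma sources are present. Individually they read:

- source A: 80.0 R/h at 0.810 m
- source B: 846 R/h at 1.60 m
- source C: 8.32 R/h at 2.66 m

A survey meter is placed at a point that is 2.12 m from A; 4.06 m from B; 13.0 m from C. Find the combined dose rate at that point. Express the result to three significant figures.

Each source contributes Iᵢ·(dᵢ/rᵢ)²; contributions add.
A: 80.0 × (0.810/2.12)² = 11.68 R/h
B: 846 × (1.60/4.06)² = 131.4 R/h
C: 8.32 × (2.66/13.0)² = 0.3483 R/h
Total = 11.68 + 131.4 + 0.3483 = 143.4 R/h.

143 R/h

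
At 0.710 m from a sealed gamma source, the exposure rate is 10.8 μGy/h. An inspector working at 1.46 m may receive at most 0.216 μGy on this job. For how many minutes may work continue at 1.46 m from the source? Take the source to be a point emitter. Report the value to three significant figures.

5.07 min

Using I₁d₁² = I₂d₂², rate at 1.46 m:
10.8 × (0.710/1.46)² = 10.8 × 0.2365 = 2.554 μGy/h.
Stay time = 0.216 μGy ÷ 2.554 μGy/h = 0.08457 h = 5.074 min.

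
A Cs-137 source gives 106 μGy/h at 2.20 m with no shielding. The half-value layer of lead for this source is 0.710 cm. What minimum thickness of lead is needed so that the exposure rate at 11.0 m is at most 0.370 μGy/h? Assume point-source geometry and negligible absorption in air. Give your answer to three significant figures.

2.50 cm

At 11.0 m, distance alone gives (2.20/11.0)² = 0.04000, so 106 × 0.04000 = 4.240 μGy/h.
Further attenuation needed: 4.240/0.370 = 11.46.
n = log₂(11.46) = 3.519 half-value layers.
Thickness = 3.519 × 0.710 cm = 2.498 cm.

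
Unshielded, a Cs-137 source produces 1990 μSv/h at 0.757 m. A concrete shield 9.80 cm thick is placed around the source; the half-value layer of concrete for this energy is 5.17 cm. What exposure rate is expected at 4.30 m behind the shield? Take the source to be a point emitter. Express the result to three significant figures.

Distance alone: (0.757/4.30)² = 0.03099, so 1990 × 0.03099 = 61.67 μSv/h.
Shield: 9.80/5.17 = 1.896 half-value layers → attenuation 2^(−1.896) = 0.2687.
Combined: 61.67 × 0.2687 = 16.57 μSv/h.

16.6 μSv/h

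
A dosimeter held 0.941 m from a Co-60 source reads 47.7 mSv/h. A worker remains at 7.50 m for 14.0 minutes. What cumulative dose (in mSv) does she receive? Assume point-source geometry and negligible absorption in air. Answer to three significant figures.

0.175 mSv

Applying the 1/r² law, rate at 7.50 m:
47.7 × (0.941/7.50)² = 47.7 × 0.01574 = 0.7508 mSv/h.
Dose = rate × time = 0.7508 mSv/h × 0.2333 h = 0.1752 mSv.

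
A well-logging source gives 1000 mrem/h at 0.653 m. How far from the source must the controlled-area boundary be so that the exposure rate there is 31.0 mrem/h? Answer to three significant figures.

3.71 m

Applying the 1/r² law, d₂ = d₁·√(I₁/I₂).
I₁/I₂ = 1000/31.0 = 32.26, so d₂ = 0.653 × √32.26 = 3.709 m.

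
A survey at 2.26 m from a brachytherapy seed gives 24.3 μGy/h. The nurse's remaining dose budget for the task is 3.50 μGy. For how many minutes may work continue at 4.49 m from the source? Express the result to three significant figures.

34.1 min

Intensity scales as (d₁/d₂)², so rate at 4.49 m:
(2.26/4.49)² = 0.2534, so 24.3 × 0.2534 = 6.158 μGy/h.
Stay time = 3.50 μGy ÷ 6.158 μGy/h = 0.5684 h = 34.10 min.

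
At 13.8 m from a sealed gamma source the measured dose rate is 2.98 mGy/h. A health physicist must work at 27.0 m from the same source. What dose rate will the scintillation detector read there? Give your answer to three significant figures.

0.778 mGy/h

Since intensity falls as 1/r², scaling from 13.8 m to 27.0 m:
(13.8/27.0)² = 0.2612, so 2.98 × 0.2612 = 0.7784 mGy/h.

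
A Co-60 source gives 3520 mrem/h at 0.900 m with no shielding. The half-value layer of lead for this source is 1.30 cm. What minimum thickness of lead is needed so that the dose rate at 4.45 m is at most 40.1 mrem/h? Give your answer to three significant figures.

2.40 cm

At 4.45 m, distance alone gives (0.900/4.45)² = 0.04090, so 3520 × 0.04090 = 144.0 mrem/h.
Further attenuation needed: 144.0/40.1 = 3.591.
n = log₂(3.591) = 1.844 half-value layers.
Thickness = 1.844 × 1.30 cm = 2.397 cm.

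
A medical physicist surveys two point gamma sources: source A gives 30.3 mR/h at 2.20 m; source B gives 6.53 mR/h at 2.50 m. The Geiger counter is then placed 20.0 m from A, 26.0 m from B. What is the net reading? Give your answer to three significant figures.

0.427 mR/h

By superposition, sum each source's inverse-square contribution:
A: 30.3 × (2.20/20.0)² = 0.3666 mR/h
B: 6.53 × (2.50/26.0)² = 0.06037 mR/h
Total = 0.3666 + 0.06037 = 0.4270 mR/h.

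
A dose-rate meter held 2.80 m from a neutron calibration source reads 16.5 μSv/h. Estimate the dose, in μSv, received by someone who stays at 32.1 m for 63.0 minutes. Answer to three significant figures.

0.132 μSv

Using I₁d₁² = I₂d₂², rate at 32.1 m:
16.5 × (2.80/32.1)² = 16.5 × 0.007609 = 0.1255 μSv/h.
Dose = rate × time = 0.1255 μSv/h × 1.050 h = 0.1318 μSv.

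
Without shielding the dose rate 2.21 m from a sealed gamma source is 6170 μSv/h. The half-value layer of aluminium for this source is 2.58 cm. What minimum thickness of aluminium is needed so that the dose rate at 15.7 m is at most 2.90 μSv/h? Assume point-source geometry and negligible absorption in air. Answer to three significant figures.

13.9 cm

At 15.7 m, distance alone gives 6170 × (2.21/15.7)² = 6170 × 0.01981 = 122.2 μSv/h.
Further attenuation needed: 122.2/2.90 = 42.14.
n = log₂(42.14) = 5.397 half-value layers.
Thickness = 5.397 × 2.58 cm = 13.92 cm.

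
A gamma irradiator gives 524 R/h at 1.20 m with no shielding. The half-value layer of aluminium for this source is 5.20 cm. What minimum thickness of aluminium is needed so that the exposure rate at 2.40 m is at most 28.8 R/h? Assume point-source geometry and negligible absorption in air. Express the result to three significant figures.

At 2.40 m, distance alone gives (1.20/2.40)² = 0.2500, so 524 × 0.2500 = 131.0 R/h.
Further attenuation needed: 131.0/28.8 = 4.549.
n = log₂(4.549) = 2.186 half-value layers.
Thickness = 2.186 × 5.20 cm = 11.37 cm.

11.4 cm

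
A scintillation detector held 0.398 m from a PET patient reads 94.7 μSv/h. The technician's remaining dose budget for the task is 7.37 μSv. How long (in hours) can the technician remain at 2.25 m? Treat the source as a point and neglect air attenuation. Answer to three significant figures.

2.49 h

By the inverse-square law, rate at 2.25 m:
(0.398/2.25)² = 0.03129, so 94.7 × 0.03129 = 2.963 μSv/h.
Stay time = 7.37 μSv ÷ 2.963 μSv/h = 2.487 h.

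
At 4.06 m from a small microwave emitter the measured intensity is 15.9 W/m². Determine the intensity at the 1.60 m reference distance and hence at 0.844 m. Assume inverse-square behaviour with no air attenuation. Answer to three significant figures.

Intensity scales as (d₁/d₂)², so
At 1.60 m: 15.9 × (4.06/1.60)² = 15.9 × 6.439 = 102.4 W/m²
At 0.844 m: 102.4 × (1.60/0.844)² = 102.4 × 3.594 = 368.0 W/m².

102 W/m²; 368 W/m²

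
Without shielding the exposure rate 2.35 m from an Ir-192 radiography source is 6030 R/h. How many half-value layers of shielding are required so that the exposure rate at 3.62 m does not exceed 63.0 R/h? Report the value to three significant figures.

5.33 half-value layers

At 3.62 m, distance alone gives 6030 × (2.35/3.62)² = 6030 × 0.4214 = 2541 R/h.
Further attenuation needed: 2541/63.0 = 40.33.
n = log₂(40.33) = 5.334 half-value layers.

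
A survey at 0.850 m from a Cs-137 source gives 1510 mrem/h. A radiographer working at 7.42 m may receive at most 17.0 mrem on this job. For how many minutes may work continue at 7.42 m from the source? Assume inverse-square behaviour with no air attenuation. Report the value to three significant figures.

Since intensity falls as 1/r², rate at 7.42 m:
1510 × (0.850/7.42)² = 1510 × 0.01312 = 19.81 mrem/h.
Stay time = 17.0 mrem ÷ 19.81 mrem/h = 0.8582 h = 51.49 min.

51.5 min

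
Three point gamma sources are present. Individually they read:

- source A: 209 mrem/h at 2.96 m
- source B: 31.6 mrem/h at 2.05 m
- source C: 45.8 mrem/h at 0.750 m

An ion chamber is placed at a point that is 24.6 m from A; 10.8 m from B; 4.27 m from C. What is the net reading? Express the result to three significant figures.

By superposition, sum each source's inverse-square contribution:
A: 209 × (2.96/24.6)² = 3.026 mrem/h
B: 31.6 × (2.05/10.8)² = 1.139 mrem/h
C: 45.8 × (0.750/4.27)² = 1.413 mrem/h
Total = 3.026 + 1.139 + 1.413 = 5.578 mrem/h.

5.58 mrem/h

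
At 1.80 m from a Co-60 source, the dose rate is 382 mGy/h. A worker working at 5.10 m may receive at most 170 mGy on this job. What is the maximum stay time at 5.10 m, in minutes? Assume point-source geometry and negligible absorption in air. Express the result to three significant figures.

By the inverse-square law, rate at 5.10 m:
382 × (1.80/5.10)² = 382 × 0.1246 = 47.60 mGy/h.
Stay time = 170 mGy ÷ 47.60 mGy/h = 3.571 h = 214.3 min.

214 min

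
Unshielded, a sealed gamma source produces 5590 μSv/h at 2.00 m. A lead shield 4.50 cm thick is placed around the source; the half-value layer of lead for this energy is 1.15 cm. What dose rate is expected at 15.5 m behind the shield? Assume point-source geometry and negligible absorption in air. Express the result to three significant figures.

6.18 μSv/h

Distance alone: 5590 × (2.00/15.5)² = 5590 × 0.01665 = 93.07 μSv/h.
Shield: 4.50/1.15 = 3.913 half-value layers → attenuation 2^(−3.913) = 0.06638.
Combined: 93.07 × 0.06638 = 6.178 μSv/h.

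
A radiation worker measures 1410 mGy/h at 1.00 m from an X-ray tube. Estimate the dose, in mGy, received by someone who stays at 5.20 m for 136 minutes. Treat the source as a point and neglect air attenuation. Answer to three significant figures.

Applying the 1/r² law, rate at 5.20 m:
(1.00/5.20)² = 0.03698, so 1410 × 0.03698 = 52.14 mGy/h.
Dose = rate × time = 52.14 mGy/h × 2.267 h = 118.2 mGy.

118 mGy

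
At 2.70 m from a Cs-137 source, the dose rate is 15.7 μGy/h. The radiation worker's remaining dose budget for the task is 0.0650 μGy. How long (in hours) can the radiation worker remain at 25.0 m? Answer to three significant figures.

0.355 h

Since intensity falls as 1/r², rate at 25.0 m:
(2.70/25.0)² = 0.01166, so 15.7 × 0.01166 = 0.1831 μGy/h.
Stay time = 0.0650 μGy ÷ 0.1831 μGy/h = 0.3550 h.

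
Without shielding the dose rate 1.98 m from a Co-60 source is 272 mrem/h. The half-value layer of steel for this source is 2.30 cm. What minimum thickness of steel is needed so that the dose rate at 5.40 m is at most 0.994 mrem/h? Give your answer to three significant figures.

At 5.40 m, distance alone gives 272 × (1.98/5.40)² = 272 × 0.1344 = 36.56 mrem/h.
Further attenuation needed: 36.56/0.994 = 36.78.
n = log₂(36.78) = 5.201 half-value layers.
Thickness = 5.201 × 2.30 cm = 11.96 cm.

12.0 cm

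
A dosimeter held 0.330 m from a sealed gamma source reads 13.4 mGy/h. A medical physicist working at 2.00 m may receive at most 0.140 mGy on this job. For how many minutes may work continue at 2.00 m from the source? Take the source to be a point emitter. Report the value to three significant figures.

Applying the 1/r² law, rate at 2.00 m:
(0.330/2.00)² = 0.02723, so 13.4 × 0.02723 = 0.3649 mGy/h.
Stay time = 0.140 mGy ÷ 0.3649 mGy/h = 0.3837 h = 23.02 min.

23.0 min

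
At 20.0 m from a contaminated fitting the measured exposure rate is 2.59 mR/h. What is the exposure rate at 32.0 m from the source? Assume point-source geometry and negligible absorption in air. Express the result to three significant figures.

1.01 mR/h

Applying the 1/r² law, scaling from 20.0 m to 32.0 m:
(20.0/32.0)² = 0.3906, so 2.59 × 0.3906 = 1.012 mR/h.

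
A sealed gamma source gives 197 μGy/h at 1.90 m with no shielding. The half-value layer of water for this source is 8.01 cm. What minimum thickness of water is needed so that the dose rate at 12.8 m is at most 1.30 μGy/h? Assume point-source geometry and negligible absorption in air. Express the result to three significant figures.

13.9 cm

At 12.8 m, distance alone gives 197 × (1.90/12.8)² = 197 × 0.02203 = 4.340 μGy/h.
Further attenuation needed: 4.340/1.30 = 3.338.
n = log₂(3.338) = 1.739 half-value layers.
Thickness = 1.739 × 8.01 cm = 13.93 cm.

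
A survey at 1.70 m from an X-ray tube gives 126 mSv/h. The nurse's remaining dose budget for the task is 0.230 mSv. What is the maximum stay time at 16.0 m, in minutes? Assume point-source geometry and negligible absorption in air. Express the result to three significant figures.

9.70 min

Using I₁d₁² = I₂d₂², rate at 16.0 m:
126 × (1.70/16.0)² = 126 × 0.01129 = 1.423 mSv/h.
Stay time = 0.230 mSv ÷ 1.423 mSv/h = 0.1616 h = 9.696 min.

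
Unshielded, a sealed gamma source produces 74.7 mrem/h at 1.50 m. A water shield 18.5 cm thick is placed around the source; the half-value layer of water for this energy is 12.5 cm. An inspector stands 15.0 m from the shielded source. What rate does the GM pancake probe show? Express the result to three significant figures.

Distance alone: (1.50/15.0)² = 0.01000, so 74.7 × 0.01000 = 0.7470 mrem/h.
Shield: 18.5/12.5 = 1.480 half-value layers → attenuation 2^(−1.480) = 0.3585.
Combined: 0.7470 × 0.3585 = 0.2678 mrem/h.

0.268 mrem/h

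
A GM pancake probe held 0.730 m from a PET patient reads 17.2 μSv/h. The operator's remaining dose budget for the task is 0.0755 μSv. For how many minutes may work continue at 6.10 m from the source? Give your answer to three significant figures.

18.4 min

By the inverse-square law, rate at 6.10 m:
(0.730/6.10)² = 0.01432, so 17.2 × 0.01432 = 0.2463 μSv/h.
Stay time = 0.0755 μSv ÷ 0.2463 μSv/h = 0.3065 h = 18.39 min.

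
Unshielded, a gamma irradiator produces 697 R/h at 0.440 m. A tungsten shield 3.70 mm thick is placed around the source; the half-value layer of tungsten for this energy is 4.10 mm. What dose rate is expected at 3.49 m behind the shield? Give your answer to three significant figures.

5.93 R/h

Distance alone: 697 × (0.440/3.49)² = 697 × 0.01589 = 11.08 R/h.
Shield: 3.70/4.10 = 0.9024 half-value layers → attenuation 2^(−0.9024) = 0.5350.
Combined: 11.08 × 0.5350 = 5.928 R/h.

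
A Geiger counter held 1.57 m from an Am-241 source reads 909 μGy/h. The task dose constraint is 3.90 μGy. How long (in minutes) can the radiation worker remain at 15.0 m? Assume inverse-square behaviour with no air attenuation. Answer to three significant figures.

23.5 min

Applying the 1/r² law, rate at 15.0 m:
(1.57/15.0)² = 0.01096, so 909 × 0.01096 = 9.963 μGy/h.
Stay time = 3.90 μGy ÷ 9.963 μGy/h = 0.3914 h = 23.48 min.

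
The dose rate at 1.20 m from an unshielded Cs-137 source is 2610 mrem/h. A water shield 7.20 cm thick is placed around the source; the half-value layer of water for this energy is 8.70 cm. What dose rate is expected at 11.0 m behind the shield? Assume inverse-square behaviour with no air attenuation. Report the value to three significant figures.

Distance alone: (1.20/11.0)² = 0.01190, so 2610 × 0.01190 = 31.06 mrem/h.
Shield: 7.20/8.70 = 0.8276 half-value layers → attenuation 2^(−0.8276) = 0.5635.
Combined: 31.06 × 0.5635 = 17.50 mrem/h.

17.5 mrem/h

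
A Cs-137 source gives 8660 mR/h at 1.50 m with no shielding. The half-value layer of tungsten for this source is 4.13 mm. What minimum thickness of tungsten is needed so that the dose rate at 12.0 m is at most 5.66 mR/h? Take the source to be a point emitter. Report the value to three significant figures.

18.9 mm

At 12.0 m, distance alone gives (1.50/12.0)² = 0.01562, so 8660 × 0.01562 = 135.3 mR/h.
Further attenuation needed: 135.3/5.66 = 23.90.
n = log₂(23.90) = 4.579 half-value layers.
Thickness = 4.579 × 4.13 mm = 18.91 mm.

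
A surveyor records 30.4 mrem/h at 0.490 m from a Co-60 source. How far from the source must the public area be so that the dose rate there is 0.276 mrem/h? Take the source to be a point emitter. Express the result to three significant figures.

5.14 m

Since intensity falls as 1/r², d₂ = d₁·√(I₁/I₂).
I₁/I₂ = 30.4/0.276 = 110.1, so d₂ = 0.490 × √110.1 = 5.141 m.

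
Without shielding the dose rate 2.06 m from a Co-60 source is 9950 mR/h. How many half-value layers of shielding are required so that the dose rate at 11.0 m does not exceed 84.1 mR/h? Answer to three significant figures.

At 11.0 m, distance alone gives 9950 × (2.06/11.0)² = 9950 × 0.03507 = 348.9 mR/h.
Further attenuation needed: 348.9/84.1 = 4.149.
n = log₂(4.149) = 2.053 half-value layers.

2.05 half-value layers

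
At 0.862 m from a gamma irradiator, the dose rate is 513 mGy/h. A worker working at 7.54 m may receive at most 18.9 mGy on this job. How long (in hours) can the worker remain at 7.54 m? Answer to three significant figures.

By the inverse-square law, rate at 7.54 m:
(0.862/7.54)² = 0.01307, so 513 × 0.01307 = 6.705 mGy/h.
Stay time = 18.9 mGy ÷ 6.705 mGy/h = 2.819 h.

2.82 h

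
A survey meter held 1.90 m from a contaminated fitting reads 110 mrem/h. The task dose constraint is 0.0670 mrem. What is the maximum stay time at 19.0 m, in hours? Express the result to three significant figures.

Using I₁d₁² = I₂d₂², rate at 19.0 m:
(1.90/19.0)² = 0.01000, so 110 × 0.01000 = 1.100 mrem/h.
Stay time = 0.0670 mrem ÷ 1.100 mrem/h = 0.06091 h.

0.0609 h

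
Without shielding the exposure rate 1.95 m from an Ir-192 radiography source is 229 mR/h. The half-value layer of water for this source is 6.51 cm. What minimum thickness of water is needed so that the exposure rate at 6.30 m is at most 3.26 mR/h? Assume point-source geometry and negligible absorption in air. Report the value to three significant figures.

17.9 cm

At 6.30 m, distance alone gives (1.95/6.30)² = 0.09580, so 229 × 0.09580 = 21.94 mR/h.
Further attenuation needed: 21.94/3.26 = 6.730.
n = log₂(6.730) = 2.751 half-value layers.
Thickness = 2.751 × 6.51 cm = 17.91 cm.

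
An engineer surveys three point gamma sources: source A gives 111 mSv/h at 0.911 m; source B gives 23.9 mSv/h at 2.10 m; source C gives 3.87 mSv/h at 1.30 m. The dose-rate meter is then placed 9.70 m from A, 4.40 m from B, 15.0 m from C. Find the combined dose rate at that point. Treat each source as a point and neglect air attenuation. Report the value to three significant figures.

6.45 mSv/h

Each source contributes Iᵢ·(dᵢ/rᵢ)²; contributions add.
A: 111 × (0.911/9.70)² = 0.9791 mSv/h
B: 23.9 × (2.10/4.40)² = 5.444 mSv/h
C: 3.87 × (1.30/15.0)² = 0.02907 mSv/h
Total = 0.9791 + 5.444 + 0.02907 = 6.452 mSv/h.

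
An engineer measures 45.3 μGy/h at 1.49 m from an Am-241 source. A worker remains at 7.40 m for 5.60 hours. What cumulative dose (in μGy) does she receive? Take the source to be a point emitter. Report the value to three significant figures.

10.3 μGy

By the inverse-square law, rate at 7.40 m:
(1.49/7.40)² = 0.04054, so 45.3 × 0.04054 = 1.836 μGy/h.
Dose = rate × time = 1.836 μGy/h × 5.600 h = 10.28 μGy.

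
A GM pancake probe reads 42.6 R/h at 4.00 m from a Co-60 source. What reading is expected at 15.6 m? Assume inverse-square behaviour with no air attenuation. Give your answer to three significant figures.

2.80 R/h

Applying the 1/r² law, the rate at 15.6 m is
(4.00/15.6)² = 0.06575, so 42.6 × 0.06575 = 2.801 R/h.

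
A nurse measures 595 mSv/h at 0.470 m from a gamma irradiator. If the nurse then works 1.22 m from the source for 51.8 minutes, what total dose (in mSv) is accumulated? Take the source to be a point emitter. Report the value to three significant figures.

By the inverse-square law, rate at 1.22 m:
(0.470/1.22)² = 0.1484, so 595 × 0.1484 = 88.30 mSv/h.
Dose = rate × time = 88.30 mSv/h × 0.8633 h = 76.23 mSv.

76.2 mSv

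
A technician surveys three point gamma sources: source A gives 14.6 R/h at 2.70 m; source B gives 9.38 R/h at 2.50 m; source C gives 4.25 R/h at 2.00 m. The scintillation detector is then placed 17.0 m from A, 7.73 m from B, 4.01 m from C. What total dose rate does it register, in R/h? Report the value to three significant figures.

Each source contributes Iᵢ·(dᵢ/rᵢ)²; contributions add.
A: 14.6 × (2.70/17.0)² = 0.3683 R/h
B: 9.38 × (2.50/7.73)² = 0.9811 R/h
C: 4.25 × (2.00/4.01)² = 1.057 R/h
Total = 0.3683 + 0.9811 + 1.057 = 2.406 R/h.

2.41 R/h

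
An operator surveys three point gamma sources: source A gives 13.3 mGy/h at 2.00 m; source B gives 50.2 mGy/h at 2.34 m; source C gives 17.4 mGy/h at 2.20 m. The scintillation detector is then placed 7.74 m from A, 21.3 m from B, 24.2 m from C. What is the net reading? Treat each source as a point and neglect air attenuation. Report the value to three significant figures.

1.64 mGy/h

Each source contributes Iᵢ·(dᵢ/rᵢ)²; contributions add.
A: 13.3 × (2.00/7.74)² = 0.8880 mGy/h
B: 50.2 × (2.34/21.3)² = 0.6059 mGy/h
C: 17.4 × (2.20/24.2)² = 0.1438 mGy/h
Total = 0.8880 + 0.6059 + 0.1438 = 1.638 mGy/h.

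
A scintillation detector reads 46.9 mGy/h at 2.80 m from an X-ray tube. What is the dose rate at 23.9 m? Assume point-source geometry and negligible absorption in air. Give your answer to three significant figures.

0.644 mGy/h

Since intensity falls as 1/r², the rate at 23.9 m is
46.9 × (2.80/23.9)² = 46.9 × 0.01373 = 0.6439 mGy/h.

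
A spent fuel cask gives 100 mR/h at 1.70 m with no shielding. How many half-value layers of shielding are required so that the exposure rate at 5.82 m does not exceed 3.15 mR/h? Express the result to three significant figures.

1.44 half-value layers

At 5.82 m, distance alone gives 100 × (1.70/5.82)² = 100 × 0.08532 = 8.532 mR/h.
Further attenuation needed: 8.532/3.15 = 2.709.
n = log₂(2.709) = 1.438 half-value layers.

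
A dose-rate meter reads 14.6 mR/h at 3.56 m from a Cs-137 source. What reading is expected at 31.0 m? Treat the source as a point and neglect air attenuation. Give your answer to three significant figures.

0.193 mR/h

By the inverse-square law, the rate at 31.0 m is
14.6 × (3.56/31.0)² = 14.6 × 0.01319 = 0.1926 mR/h.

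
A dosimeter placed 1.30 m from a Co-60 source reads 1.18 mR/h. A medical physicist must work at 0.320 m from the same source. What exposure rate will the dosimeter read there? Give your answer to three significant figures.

19.5 mR/h

Intensity scales as (d₁/d₂)², so scaling from 1.30 m to 0.320 m:
1.18 × (1.30/0.320)² = 1.18 × 16.50 = 19.47 mR/h.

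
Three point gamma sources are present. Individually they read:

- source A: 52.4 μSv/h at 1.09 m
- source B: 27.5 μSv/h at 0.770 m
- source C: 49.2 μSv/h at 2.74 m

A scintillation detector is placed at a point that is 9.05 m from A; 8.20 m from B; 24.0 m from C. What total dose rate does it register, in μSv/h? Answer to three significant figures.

Each source contributes Iᵢ·(dᵢ/rᵢ)²; contributions add.
A: 52.4 × (1.09/9.05)² = 0.7601 μSv/h
B: 27.5 × (0.770/8.20)² = 0.2425 μSv/h
C: 49.2 × (2.74/24.0)² = 0.6413 μSv/h
Total = 0.7601 + 0.2425 + 0.6413 = 1.644 μSv/h.

1.64 μSv/h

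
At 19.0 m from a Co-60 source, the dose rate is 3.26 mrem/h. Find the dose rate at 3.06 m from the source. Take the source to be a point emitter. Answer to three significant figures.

126 mrem/h

By the inverse-square law, the rate at 3.06 m is
(19.0/3.06)² = 38.55, so 3.26 × 38.55 = 125.7 mrem/h.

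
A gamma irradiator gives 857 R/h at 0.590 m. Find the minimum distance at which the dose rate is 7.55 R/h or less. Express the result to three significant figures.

By the inverse-square law, d₂ = d₁·√(I₁/I₂).
I₁/I₂ = 857/7.55 = 113.5, so d₂ = 0.590 × √113.5 = 6.286 m.

6.29 m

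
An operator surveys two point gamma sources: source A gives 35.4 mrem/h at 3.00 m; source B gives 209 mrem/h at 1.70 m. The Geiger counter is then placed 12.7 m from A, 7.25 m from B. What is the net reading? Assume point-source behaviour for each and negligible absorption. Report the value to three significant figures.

By superposition, sum each source's inverse-square contribution:
A: 35.4 × (3.00/12.7)² = 1.975 mrem/h
B: 209 × (1.70/7.25)² = 11.49 mrem/h
Total = 1.975 + 11.49 = 13.46 mrem/h.

13.5 mrem/h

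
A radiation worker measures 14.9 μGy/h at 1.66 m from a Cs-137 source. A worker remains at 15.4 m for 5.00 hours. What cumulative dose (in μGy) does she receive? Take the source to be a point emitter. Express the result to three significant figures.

0.866 μGy

Using I₁d₁² = I₂d₂², rate at 15.4 m:
(1.66/15.4)² = 0.01162, so 14.9 × 0.01162 = 0.1731 μGy/h.
Dose = rate × time = 0.1731 μGy/h × 5.000 h = 0.8655 μGy.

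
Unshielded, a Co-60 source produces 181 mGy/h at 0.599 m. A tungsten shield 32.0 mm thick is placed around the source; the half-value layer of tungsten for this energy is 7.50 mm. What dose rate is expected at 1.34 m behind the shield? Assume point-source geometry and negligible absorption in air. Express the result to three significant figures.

1.88 mGy/h

Distance alone: (0.599/1.34)² = 0.1998, so 181 × 0.1998 = 36.16 mGy/h.
Shield: 32.0/7.50 = 4.267 half-value layers → attenuation 2^(−4.267) = 0.05194.
Combined: 36.16 × 0.05194 = 1.878 mGy/h.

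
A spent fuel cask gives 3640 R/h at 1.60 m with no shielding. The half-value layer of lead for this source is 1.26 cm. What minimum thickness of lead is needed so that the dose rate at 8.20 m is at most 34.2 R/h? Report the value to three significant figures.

At 8.20 m, distance alone gives 3640 × (1.60/8.20)² = 3640 × 0.03807 = 138.6 R/h.
Further attenuation needed: 138.6/34.2 = 4.053.
n = log₂(4.053) = 2.019 half-value layers.
Thickness = 2.019 × 1.26 cm = 2.544 cm.

2.54 cm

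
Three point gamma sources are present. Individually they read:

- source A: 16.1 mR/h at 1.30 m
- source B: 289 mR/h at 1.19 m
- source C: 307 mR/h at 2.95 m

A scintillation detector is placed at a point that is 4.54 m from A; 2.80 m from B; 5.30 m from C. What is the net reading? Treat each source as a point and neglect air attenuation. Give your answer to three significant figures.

149 mR/h

By superposition, sum each source's inverse-square contribution:
A: 16.1 × (1.30/4.54)² = 1.320 mR/h
B: 289 × (1.19/2.80)² = 52.20 mR/h
C: 307 × (2.95/5.30)² = 95.11 mR/h
Total = 1.320 + 52.20 + 95.11 = 148.6 mR/h.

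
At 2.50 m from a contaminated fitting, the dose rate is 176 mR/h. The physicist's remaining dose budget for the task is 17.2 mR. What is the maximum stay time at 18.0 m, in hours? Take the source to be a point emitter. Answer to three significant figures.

5.07 h

Intensity scales as (d₁/d₂)², so rate at 18.0 m:
176 × (2.50/18.0)² = 176 × 0.01929 = 3.395 mR/h.
Stay time = 17.2 mR ÷ 3.395 mR/h = 5.066 h.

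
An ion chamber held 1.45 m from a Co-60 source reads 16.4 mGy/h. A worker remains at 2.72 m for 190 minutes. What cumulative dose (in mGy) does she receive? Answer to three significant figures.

Using I₁d₁² = I₂d₂², rate at 2.72 m:
(1.45/2.72)² = 0.2842, so 16.4 × 0.2842 = 4.661 mGy/h.
Dose = rate × time = 4.661 mGy/h × 3.167 h = 14.76 mGy.

14.8 mGy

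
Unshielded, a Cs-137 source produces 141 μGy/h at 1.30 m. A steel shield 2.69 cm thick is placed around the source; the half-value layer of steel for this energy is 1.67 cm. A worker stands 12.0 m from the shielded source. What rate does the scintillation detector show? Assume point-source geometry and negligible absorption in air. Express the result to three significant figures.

0.542 μGy/h

Distance alone: (1.30/12.0)² = 0.01174, so 141 × 0.01174 = 1.655 μGy/h.
Shield: 2.69/1.67 = 1.611 half-value layers → attenuation 2^(−1.611) = 0.3274.
Combined: 1.655 × 0.3274 = 0.5418 μGy/h.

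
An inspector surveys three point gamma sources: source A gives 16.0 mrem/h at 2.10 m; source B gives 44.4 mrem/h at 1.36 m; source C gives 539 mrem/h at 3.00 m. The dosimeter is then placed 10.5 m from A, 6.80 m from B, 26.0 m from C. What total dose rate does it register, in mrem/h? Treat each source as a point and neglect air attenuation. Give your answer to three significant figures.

By superposition, sum each source's inverse-square contribution:
A: 16.0 × (2.10/10.5)² = 0.6400 mrem/h
B: 44.4 × (1.36/6.80)² = 1.776 mrem/h
C: 539 × (3.00/26.0)² = 7.176 mrem/h
Total = 0.6400 + 1.776 + 7.176 = 9.592 mrem/h.

9.59 mrem/h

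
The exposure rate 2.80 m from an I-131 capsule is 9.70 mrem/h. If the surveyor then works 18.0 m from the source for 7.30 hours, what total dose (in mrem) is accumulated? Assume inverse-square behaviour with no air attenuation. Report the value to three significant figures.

By the inverse-square law, rate at 18.0 m:
9.70 × (2.80/18.0)² = 9.70 × 0.02420 = 0.2347 mrem/h.
Dose = rate × time = 0.2347 mrem/h × 7.300 h = 1.713 mrem.

1.71 mrem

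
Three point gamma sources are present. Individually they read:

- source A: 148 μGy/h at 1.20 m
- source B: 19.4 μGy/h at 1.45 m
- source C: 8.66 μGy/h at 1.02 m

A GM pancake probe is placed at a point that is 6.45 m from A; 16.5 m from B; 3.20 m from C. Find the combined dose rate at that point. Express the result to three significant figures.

6.15 μGy/h

Each source contributes Iᵢ·(dᵢ/rᵢ)²; contributions add.
A: 148 × (1.20/6.45)² = 5.123 μGy/h
B: 19.4 × (1.45/16.5)² = 0.1498 μGy/h
C: 8.66 × (1.02/3.20)² = 0.8799 μGy/h
Total = 5.123 + 0.1498 + 0.8799 = 6.153 μGy/h.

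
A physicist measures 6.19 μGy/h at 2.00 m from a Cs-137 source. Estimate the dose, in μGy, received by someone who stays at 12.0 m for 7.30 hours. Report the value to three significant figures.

1.26 μGy

Using I₁d₁² = I₂d₂², rate at 12.0 m:
6.19 × (2.00/12.0)² = 6.19 × 0.02778 = 0.1720 μGy/h.
Dose = rate × time = 0.1720 μGy/h × 7.300 h = 1.256 μGy.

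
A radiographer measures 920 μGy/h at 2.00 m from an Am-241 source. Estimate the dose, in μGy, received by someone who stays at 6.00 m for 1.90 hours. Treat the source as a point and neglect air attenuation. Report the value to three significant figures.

194 μGy

Since intensity falls as 1/r², rate at 6.00 m:
920 × (2.00/6.00)² = 920 × 0.1111 = 102.2 μGy/h.
Dose = rate × time = 102.2 μGy/h × 1.900 h = 194.2 μGy.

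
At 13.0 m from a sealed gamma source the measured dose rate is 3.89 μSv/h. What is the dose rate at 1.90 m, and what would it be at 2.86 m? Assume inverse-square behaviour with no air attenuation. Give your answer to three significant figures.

By the inverse-square law,
At 1.90 m: 3.89 × (13.0/1.90)² = 3.89 × 46.81 = 182.1 μSv/h
At 2.86 m: 182.1 × (1.90/2.86)² = 182.1 × 0.4413 = 80.36 μSv/h.

182 μSv/h; 80.4 μSv/h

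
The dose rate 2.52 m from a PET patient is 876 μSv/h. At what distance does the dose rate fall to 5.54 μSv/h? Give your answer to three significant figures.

Using I₁d₁² = I₂d₂², d₂ = d₁·√(I₁/I₂).
I₁/I₂ = 876/5.54 = 158.1, so d₂ = 2.52 × √158.1 = 31.69 m.

31.7 m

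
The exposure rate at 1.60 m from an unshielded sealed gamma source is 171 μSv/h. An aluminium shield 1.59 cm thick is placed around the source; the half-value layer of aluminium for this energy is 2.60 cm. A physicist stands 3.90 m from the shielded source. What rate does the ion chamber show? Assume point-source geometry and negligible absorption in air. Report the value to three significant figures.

Distance alone: 171 × (1.60/3.90)² = 171 × 0.1683 = 28.78 μSv/h.
Shield: 1.59/2.60 = 0.6115 half-value layers → attenuation 2^(−0.6115) = 0.6545.
Combined: 28.78 × 0.6545 = 18.84 μSv/h.

18.8 μSv/h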